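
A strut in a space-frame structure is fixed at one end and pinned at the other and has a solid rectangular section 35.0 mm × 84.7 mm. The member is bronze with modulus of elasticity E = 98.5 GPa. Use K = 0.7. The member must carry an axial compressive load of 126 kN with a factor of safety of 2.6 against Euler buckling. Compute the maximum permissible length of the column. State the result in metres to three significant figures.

L_max ≈ 1.35 m

Buckling occurs about the weak axis: I_min = h·b³/12 with b = 35.0 mm (the shorter side).
I_min = 84.7×35.0³/12 = 3.026×10^5 mm⁴
I = 3.026×10^-7 m⁴
Required critical load P_cr = n·P = 2.6 × 126 = 327.6 kN = 3.276×10^5 N
From P_cr = π²EI/(K·L)²:  L = (1/K)·√(π²EI/P_cr) = (1/0.7)·√(π²×9.85×10^10×3.026×10^-7/3.276×10^5)
L = 1.35 m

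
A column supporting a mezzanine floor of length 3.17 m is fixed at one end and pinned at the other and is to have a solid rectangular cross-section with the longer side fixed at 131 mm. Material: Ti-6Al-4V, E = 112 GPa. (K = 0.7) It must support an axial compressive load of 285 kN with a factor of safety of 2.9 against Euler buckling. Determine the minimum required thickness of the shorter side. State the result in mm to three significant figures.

Required P_cr = n·P = 2.9 × 285 = 826.5 kN
L_e = K·L = 0.7 × 3.17 = 2.219 m
Required I = P_cr·L_e²/(π²E) = 8.265×10^5 × 2.219² / (π² × 1.12×10^11) = 3.682×10^-6 m⁴
I_req = 3.682×10^6 mm⁴
Rectangle, weak axis: I_min = h·b³/12 with h = 131 mm fixed  ⇒  b = (12I/h)^(1/3) = 69.6 mm

b ≈ 69.6 mm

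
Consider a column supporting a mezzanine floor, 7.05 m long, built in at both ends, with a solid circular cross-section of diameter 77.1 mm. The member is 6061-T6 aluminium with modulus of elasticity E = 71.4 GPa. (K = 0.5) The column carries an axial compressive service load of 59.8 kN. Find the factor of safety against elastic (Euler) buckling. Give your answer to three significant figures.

n ≈ 1.65

I = πd⁴/64 = π×77.1⁴/64 = 1.735×10^6 mm⁴
I = 1.735×10^6 mm⁴ = 1.735×10^-6 m⁴
Effective length L_e = K·L = 0.5 × 7.05 = 3.525 m
P_cr = π²EI / L_e² = π² × 71.4×10⁹ × 1.735×10^-6 / 3.525² = 9.837×10^4 N
Factor of safety n = P_cr / P = 98.371 / 59.8 = 1.65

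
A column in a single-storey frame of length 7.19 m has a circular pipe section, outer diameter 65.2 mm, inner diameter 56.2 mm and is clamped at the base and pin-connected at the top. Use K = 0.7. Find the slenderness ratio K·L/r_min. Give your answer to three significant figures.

d_o = 65.2 mm, d_i = 56.2 mm
I = π(d_o⁴ − d_i⁴)/64 = π(65.2⁴ − 56.20⁴)/64 = 3.974×10^5 mm⁴
A = 858.1 mm²;  r_min = √(I/A) = √(3.974×10^5/858.1) = 21.52 mm
L_e = K·L = 0.7 × 7.19 m = 5.033 m = 5033.0 mm
λ = L_e / r_min = 5033.0 / 21.52 = 234

λ ≈ 234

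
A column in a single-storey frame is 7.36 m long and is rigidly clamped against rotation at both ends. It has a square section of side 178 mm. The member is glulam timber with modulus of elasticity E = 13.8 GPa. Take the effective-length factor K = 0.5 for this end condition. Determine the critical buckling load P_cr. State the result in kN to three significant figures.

P_cr ≈ 841 kN

I = a⁴/12 = 178⁴/12 = 8.366×10^7 mm⁴
I = 8.366×10^7 mm⁴ = 8.366×10^-5 m⁴
Effective length L_e = K·L = 0.5 × 7.36 = 3.680 m
P_cr = π²EI / L_e² = π² × 13.8×10⁹ × 8.366×10^-5 / 3.680² = 8.414×10^5 N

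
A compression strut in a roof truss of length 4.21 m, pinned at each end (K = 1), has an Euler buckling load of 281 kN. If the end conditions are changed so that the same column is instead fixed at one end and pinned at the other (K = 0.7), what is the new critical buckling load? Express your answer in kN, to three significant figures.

P_cr ≈ 573 kN

P_cr ∝ 1/K², so P_cr,new = P_cr,old × (K_old/K_new)² = 281 × (1/0.7)²
= 281 × 2.041 = 573 kN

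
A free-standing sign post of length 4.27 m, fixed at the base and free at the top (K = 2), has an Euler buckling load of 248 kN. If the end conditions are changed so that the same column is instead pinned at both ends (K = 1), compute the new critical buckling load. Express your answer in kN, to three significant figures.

P_cr ∝ 1/K², so P_cr,new = P_cr,old × (K_old/K_new)² = 248 × (2/1)²
= 248 × 4.000 = 992 kN

P_cr ≈ 992 kN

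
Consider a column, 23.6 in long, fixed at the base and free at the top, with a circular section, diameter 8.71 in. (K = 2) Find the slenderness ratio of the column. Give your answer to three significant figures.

λ ≈ 21.7

I = πd⁴/64 = π×8.71⁴/64 = 282.5 in⁴
A = 59.58 in²;  r_min = √(I/A) = √(282.5/59.58) = 2.178 in
L_e = K·L = 2 × 23.6 = 47.20 in
λ = L_e / r_min = 47.200 / 2.178 = 21.7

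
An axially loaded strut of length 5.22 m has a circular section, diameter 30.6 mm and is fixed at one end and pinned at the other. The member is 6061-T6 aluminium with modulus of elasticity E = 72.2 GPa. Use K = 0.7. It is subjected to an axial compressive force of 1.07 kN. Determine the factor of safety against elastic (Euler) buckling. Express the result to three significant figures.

n ≈ 2.15

I = πd⁴/64 = π×30.6⁴/64 = 4.304×10^4 mm⁴
I = 4.304×10^4 mm⁴ = 4.304×10^-8 m⁴
Effective length L_e = K·L = 0.7 × 5.22 = 3.654 m
P_cr = π²EI / L_e² = π² × 72.2×10⁹ × 4.304×10^-8 / 3.654² = 2.297×10^3 N
Factor of safety n = P_cr / P = 2.2970 / 1.07 = 2.15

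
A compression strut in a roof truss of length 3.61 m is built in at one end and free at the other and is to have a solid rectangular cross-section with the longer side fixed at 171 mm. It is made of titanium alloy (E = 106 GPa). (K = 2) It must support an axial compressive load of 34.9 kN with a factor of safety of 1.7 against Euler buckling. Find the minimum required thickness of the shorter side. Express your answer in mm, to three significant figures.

b ≈ 59.2 mm

Required P_cr = n·P = 1.7 × 34.9 = 59.33 kN
L_e = K·L = 2 × 3.61 = 7.220 m
Required I = P_cr·L_e²/(π²E) = 5.933×10^4 × 7.220² / (π² × 1.06×10^11) = 2.956×10^-6 m⁴
I_req = 2.956×10^6 mm⁴
Rectangle, weak axis: I_min = h·b³/12 with h = 171 mm fixed  ⇒  b = (12I/h)^(1/3) = 59.2 mm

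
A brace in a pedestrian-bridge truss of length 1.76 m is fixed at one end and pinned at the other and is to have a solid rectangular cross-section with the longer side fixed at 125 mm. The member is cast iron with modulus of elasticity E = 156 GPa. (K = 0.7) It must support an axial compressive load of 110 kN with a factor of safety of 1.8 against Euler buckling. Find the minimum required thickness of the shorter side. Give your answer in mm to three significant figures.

b ≈ 26.6 mm

Required P_cr = n·P = 1.8 × 110 = 198.0 kN
L_e = K·L = 0.7 × 1.76 = 1.232 m
Required I = P_cr·L_e²/(π²E) = 1.980×10^5 × 1.232² / (π² × 1.56×10^11) = 1.952×10^-7 m⁴
I_req = 1.952×10^5 mm⁴
Rectangle, weak axis: I_min = h·b³/12 with h = 125 mm fixed  ⇒  b = (12I/h)^(1/3) = 26.6 mm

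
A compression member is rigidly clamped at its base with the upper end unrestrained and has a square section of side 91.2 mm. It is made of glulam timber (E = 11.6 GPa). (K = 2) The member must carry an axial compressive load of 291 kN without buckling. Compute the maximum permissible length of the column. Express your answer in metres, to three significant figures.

I = a⁴/12 = 91.2⁴/12 = 5.765×10^6 mm⁴
I = 5.765×10^-6 m⁴
At the buckling limit P_cr = P = 2.910×10^5 N
From P_cr = π²EI/(K·L)²:  L = (1/K)·√(π²EI/P_cr) = (1/2)·√(π²×1.16×10^10×5.765×10^-6/2.910×10^5)
L = 0.753 m

L_max ≈ 0.753 m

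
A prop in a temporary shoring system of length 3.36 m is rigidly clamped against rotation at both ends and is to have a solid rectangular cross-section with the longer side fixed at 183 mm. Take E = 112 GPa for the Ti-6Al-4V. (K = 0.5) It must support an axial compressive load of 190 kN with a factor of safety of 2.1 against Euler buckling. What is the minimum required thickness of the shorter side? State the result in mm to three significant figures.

Required P_cr = n·P = 2.1 × 190 = 399.0 kN
L_e = K·L = 0.5 × 3.36 = 1.680 m
Required I = P_cr·L_e²/(π²E) = 3.990×10^5 × 1.680² / (π² × 1.12×10^11) = 1.019×10^-6 m⁴
I_req = 1.019×10^6 mm⁴
Rectangle, weak axis: I_min = h·b³/12 with h = 183 mm fixed  ⇒  b = (12I/h)^(1/3) = 40.6 mm

b ≈ 40.6 mm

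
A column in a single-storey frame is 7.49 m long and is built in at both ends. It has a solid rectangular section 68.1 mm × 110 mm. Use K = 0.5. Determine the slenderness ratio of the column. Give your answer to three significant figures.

Buckling occurs about the weak axis: I_min = h·b³/12 with b = 68.1 mm (the shorter side).
I_min = 110×68.1³/12 = 2.895×10^6 mm⁴
A = 7.491×10^3 mm²;  r_min = √(I/A) = √(2.895×10^6/7.491×10^3) = 19.66 mm
L_e = K·L = 0.5 × 7.49 m = 3.745 m = 3745.0 mm
λ = L_e / r_min = 3745.0 / 19.66 = 191

λ ≈ 191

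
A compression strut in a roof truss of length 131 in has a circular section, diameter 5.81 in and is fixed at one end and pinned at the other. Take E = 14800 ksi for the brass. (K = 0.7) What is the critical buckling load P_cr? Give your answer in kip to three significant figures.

I = πd⁴/64 = π×5.81⁴/64 = 55.93 in⁴
Effective length L_e = K·L = 0.7 × 131 = 91.70 in
P_cr = π²EI / L_e² = π² × 14800×10³ × 55.93 / 91.70² = 9.716×10^5 lb

P_cr ≈ 972 kip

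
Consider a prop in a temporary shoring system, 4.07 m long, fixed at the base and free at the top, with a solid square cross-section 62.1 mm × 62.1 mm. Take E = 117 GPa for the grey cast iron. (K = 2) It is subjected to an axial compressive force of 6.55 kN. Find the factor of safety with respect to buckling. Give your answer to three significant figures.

I = a⁴/12 = 62.1⁴/12 = 1.239×10^6 mm⁴
I = 1.239×10^6 mm⁴ = 1.239×10^-6 m⁴
Effective length L_e = K·L = 2 × 4.07 = 8.140 m
P_cr = π²EI / L_e² = π² × 117×10⁹ × 1.239×10^-6 / 8.140² = 2.160×10^4 N
Factor of safety n = P_cr / P = 21.598 / 6.55 = 3.30

n ≈ 3.30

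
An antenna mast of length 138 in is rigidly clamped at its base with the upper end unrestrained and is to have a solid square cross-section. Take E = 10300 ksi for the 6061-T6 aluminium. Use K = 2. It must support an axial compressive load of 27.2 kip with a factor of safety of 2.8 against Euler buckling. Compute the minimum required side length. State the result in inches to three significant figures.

Required P_cr = n·P = 2.8 × 27.2 = 76.16 kip
L_e = K·L = 2 × 138 = 276.0 in
Required I = P_cr·L_e²/(π²E) = 7.616×10^4 × 276.0² / (π² × 1.03×10^7) = 57.07 in⁴
Solid square: I = a⁴/12  ⇒  a = (12I)^(1/4) = (12×57.07)^(1/4) = 5.12 in

a ≈ 5.12 in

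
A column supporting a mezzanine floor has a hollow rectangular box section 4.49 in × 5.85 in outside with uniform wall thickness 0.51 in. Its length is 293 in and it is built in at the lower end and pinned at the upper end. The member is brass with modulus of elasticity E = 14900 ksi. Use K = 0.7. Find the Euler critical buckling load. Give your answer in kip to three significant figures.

Inner dimensions: h_i = 5.85 − 2×0.51 = 4.830 in, b_i = 4.49 − 2×0.51 = 3.470 in
Weak-axis I_min = (h_o·b_o³ − h_i·b_i³)/12 with b_o = 4.49, b_i = 3.470 in (shorter outer/inner sides).
I_min = (5.85×4.49³ − 4.830×3.470³)/12 = 27.31 in⁴
Effective length L_e = K·L = 0.7 × 293 = 205.1 in
P_cr = π²EI / L_e² = π² × 14900×10³ × 27.31 / 205.1² = 9.547×10^4 lb

P_cr ≈ 95.5 kip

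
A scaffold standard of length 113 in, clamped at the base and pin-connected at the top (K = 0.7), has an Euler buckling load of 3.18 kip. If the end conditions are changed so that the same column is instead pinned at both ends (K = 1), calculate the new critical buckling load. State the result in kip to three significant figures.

P_cr ≈ 1.56 kip

P_cr ∝ 1/K², so P_cr,new = P_cr,old × (K_old/K_new)² = 3.18 × (0.7/1)²
= 3.18 × 0.4900 = 1.56 kip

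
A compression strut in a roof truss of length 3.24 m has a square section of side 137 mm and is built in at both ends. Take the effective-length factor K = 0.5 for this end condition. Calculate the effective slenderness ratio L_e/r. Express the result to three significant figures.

λ ≈ 41.0

For a square r = a/√12 = 137/√12 = 39.55 mm
L_e = K·L = 0.5 × 3.24 m = 1.620 m = 1620.0 mm
λ = L_e / r_min = 1620.0 / 39.55 = 41.0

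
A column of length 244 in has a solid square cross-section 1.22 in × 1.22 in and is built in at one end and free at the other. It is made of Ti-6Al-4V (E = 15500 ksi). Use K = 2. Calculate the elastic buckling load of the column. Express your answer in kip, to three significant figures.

I = a⁴/12 = 1.22⁴/12 = 0.1846 in⁴
Effective length L_e = K·L = 2 × 244 = 488.0 in
P_cr = π²EI / L_e² = π² × 15500×10³ × 0.1846 / 488.0² = 118.6 lb

P_cr ≈ 0.119 kip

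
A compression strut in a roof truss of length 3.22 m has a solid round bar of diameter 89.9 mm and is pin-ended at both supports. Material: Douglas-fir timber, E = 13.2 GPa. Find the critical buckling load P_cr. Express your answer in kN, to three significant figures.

I = πd⁴/64 = π×89.9⁴/64 = 3.206×10^6 mm⁴
I = 3.206×10^6 mm⁴ = 3.206×10^-6 m⁴
Effective length L_e = K·L = 1 × 3.22 = 3.220 m
P_cr = π²EI / L_e² = π² × 13.2×10⁹ × 3.206×10^-6 / 3.220² = 4.029×10^4 N

P_cr ≈ 40.3 kN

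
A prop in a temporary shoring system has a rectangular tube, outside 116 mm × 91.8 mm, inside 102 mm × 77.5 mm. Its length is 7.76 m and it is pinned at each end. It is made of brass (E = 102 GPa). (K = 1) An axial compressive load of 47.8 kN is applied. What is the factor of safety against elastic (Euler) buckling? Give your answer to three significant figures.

n ≈ 1.23

Weak-axis I_min = (h_o·b_o³ − h_i·b_i³)/12 with b_o = 91.8, b_i = 77.50 mm (shorter outer/inner sides).
I_min = (116×91.8³ − 102.0×77.50³)/12 = 3.522×10^6 mm⁴
I = 3.522×10^6 mm⁴ = 3.522×10^-6 m⁴
Effective length L_e = K·L = 1 × 7.76 = 7.760 m
P_cr = π²EI / L_e² = π² × 102×10⁹ × 3.522×10^-6 / 7.760² = 5.887×10^4 N
Factor of safety n = P_cr / P = 58.875 / 47.8 = 1.23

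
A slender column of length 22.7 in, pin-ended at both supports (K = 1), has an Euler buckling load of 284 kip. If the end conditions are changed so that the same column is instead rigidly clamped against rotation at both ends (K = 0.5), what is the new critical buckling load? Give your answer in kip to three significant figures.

P_cr ∝ 1/K², so P_cr,new = P_cr,old × (K_old/K_new)² = 284 × (1/0.5)²
= 284 × 4.000 = 1140 kip

P_cr ≈ 1140 kip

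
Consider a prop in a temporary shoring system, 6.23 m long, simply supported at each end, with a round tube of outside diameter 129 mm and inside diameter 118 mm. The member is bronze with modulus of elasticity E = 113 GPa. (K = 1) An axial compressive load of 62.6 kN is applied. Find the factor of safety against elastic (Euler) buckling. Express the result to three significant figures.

n ≈ 1.87

d_o = 129 mm, d_i = 118 mm
I = π(d_o⁴ − d_i⁴)/64 = π(129⁴ − 118.0⁴)/64 = 4.076×10^6 mm⁴
I = 4.076×10^6 mm⁴ = 4.076×10^-6 m⁴
Effective length L_e = K·L = 1 × 6.23 = 6.230 m
P_cr = π²EI / L_e² = π² × 113×10⁹ × 4.076×10^-6 / 6.230² = 1.171×10^5 N
Factor of safety n = P_cr / P = 117.13 / 62.6 = 1.87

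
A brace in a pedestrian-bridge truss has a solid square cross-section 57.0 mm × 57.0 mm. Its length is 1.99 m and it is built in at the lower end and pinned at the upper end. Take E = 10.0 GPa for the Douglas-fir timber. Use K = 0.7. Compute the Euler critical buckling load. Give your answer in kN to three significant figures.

I = a⁴/12 = 57.0⁴/12 = 8.797×10^5 mm⁴
I = 8.797×10^5 mm⁴ = 8.797×10^-7 m⁴
Effective length L_e = K·L = 0.7 × 1.99 = 1.393 m
P_cr = π²EI / L_e² = π² × 10.0×10⁹ × 8.797×10^-7 / 1.393² = 4.474×10^4 N

P_cr ≈ 44.7 kN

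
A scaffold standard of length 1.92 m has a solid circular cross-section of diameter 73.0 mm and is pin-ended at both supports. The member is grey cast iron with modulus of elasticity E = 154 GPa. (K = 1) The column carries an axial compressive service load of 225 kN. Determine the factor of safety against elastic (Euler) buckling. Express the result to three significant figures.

I = πd⁴/64 = π×73.0⁴/64 = 1.394×10^6 mm⁴
I = 1.394×10^6 mm⁴ = 1.394×10^-6 m⁴
Effective length L_e = K·L = 1 × 1.92 = 1.920 m
P_cr = π²EI / L_e² = π² × 154×10⁹ × 1.394×10^-6 / 1.920² = 5.748×10^5 N
Factor of safety n = P_cr / P = 574.75 / 225 = 2.55

n ≈ 2.55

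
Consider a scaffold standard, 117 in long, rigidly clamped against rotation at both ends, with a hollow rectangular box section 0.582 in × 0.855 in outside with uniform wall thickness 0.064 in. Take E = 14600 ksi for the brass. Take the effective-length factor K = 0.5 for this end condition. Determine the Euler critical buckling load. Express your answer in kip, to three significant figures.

Inner dimensions: h_i = 0.855 − 2×0.064 = 0.7270 in, b_i = 0.582 − 2×0.064 = 0.4540 in
Weak-axis I_min = (h_o·b_o³ − h_i·b_i³)/12 with b_o = 0.582, b_i = 0.4540 in (shorter outer/inner sides).
I_min = (0.855×0.582³ − 0.7270×0.4540³)/12 = 8.377×10^-3 in⁴
Effective length L_e = K·L = 0.5 × 117 = 58.50 in
P_cr = π²EI / L_e² = π² × 14600×10³ × 8.377×10^-3 / 58.50² = 352.7 lb

P_cr ≈ 0.353 kip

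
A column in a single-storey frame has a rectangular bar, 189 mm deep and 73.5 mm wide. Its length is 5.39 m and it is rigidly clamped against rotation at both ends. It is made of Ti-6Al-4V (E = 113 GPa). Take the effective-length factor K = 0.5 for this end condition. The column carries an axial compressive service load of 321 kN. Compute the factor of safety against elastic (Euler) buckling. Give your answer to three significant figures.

n ≈ 2.99

Buckling occurs about the weak axis: I_min = h·b³/12 with b = 73.5 mm (the shorter side).
I_min = 189×73.5³/12 = 6.254×10^6 mm⁴
I = 6.254×10^6 mm⁴ = 6.254×10^-6 m⁴
Effective length L_e = K·L = 0.5 × 5.39 = 2.695 m
P_cr = π²EI / L_e² = π² × 113×10⁹ × 6.254×10^-6 / 2.695² = 9.603×10^5 N
Factor of safety n = P_cr / P = 960.29 / 321 = 2.99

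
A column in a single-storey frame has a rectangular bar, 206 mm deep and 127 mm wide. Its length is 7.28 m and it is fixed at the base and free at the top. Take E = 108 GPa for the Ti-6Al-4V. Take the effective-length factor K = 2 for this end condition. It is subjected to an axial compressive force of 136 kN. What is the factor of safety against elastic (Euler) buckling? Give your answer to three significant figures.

n ≈ 1.30

Buckling occurs about the weak axis: I_min = h·b³/12 with b = 127 mm (the shorter side).
I_min = 206×127³/12 = 3.516×10^7 mm⁴
I = 3.516×10^7 mm⁴ = 3.516×10^-5 m⁴
Effective length L_e = K·L = 2 × 7.28 = 14.56 m
P_cr = π²EI / L_e² = π² × 108×10⁹ × 3.516×10^-5 / 14.56² = 1.768×10^5 N
Factor of safety n = P_cr / P = 176.81 / 136 = 1.30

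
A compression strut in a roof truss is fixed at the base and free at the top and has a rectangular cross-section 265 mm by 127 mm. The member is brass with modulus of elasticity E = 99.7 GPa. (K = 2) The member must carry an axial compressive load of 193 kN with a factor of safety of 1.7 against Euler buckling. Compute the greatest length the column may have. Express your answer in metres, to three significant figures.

Buckling occurs about the weak axis: I_min = h·b³/12 with b = 127 mm (the shorter side).
I_min = 265×127³/12 = 4.524×10^7 mm⁴
I = 4.524×10^-5 m⁴
Required critical load P_cr = n·P = 1.7 × 193 = 328.1 kN = 3.281×10^5 N
From P_cr = π²EI/(K·L)²:  L = (1/K)·√(π²EI/P_cr) = (1/2)·√(π²×9.97×10^10×4.524×10^-5/3.281×10^5)
L = 5.82 m

L_max ≈ 5.82 m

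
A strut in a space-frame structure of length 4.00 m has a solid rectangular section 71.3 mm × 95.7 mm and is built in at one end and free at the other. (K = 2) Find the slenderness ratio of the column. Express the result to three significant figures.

For a rectangle r_min = b/√12 = 71.3/√12 = 20.58 mm
L_e = K·L = 2 × 4.00 m = 8.000 m = 8000.0 mm
λ = L_e / r_min = 8000.0 / 20.58 = 389

λ ≈ 389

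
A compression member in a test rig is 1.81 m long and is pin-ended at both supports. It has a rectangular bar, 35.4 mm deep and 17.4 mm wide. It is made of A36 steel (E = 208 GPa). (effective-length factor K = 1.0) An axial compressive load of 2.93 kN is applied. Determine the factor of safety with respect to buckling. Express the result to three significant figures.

Buckling occurs about the weak axis: I_min = h·b³/12 with b = 17.4 mm (the shorter side).
I_min = 35.4×17.4³/12 = 1.554×10^4 mm⁴
I = 1.554×10^4 mm⁴ = 1.554×10^-8 m⁴
Effective length L_e = K·L = 1 × 1.81 = 1.810 m
P_cr = π²EI / L_e² = π² × 208×10⁹ × 1.554×10^-8 / 1.810² = 9.738×10^3 N
Factor of safety n = P_cr / P = 9.7381 / 2.93 = 3.32

n ≈ 3.32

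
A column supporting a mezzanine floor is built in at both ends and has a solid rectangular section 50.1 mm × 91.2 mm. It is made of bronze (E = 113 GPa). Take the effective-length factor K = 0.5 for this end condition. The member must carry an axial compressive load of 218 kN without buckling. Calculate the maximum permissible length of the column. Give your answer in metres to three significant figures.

Buckling occurs about the weak axis: I_min = h·b³/12 with b = 50.1 mm (the shorter side).
I_min = 91.2×50.1³/12 = 9.557×10^5 mm⁴
I = 9.557×10^-7 m⁴
At the buckling limit P_cr = P = 2.180×10^5 N
From P_cr = π²EI/(K·L)²:  L = (1/K)·√(π²EI/P_cr) = (1/0.5)·√(π²×1.13×10^11×9.557×10^-7/2.180×10^5)
L = 4.42 m

L_max ≈ 4.42 m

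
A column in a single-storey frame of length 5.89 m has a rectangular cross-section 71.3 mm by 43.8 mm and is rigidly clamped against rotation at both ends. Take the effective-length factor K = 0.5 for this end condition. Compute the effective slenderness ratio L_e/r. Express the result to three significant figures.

λ ≈ 233

Buckling occurs about the weak axis: I_min = h·b³/12 with b = 43.8 mm (the shorter side).
I_min = 71.3×43.8³/12 = 4.993×10^5 mm⁴
A = 3.123×10^3 mm²;  r_min = √(I/A) = √(4.993×10^5/3.123×10^3) = 12.64 mm
L_e = K·L = 0.5 × 5.89 m = 2.945 m = 2945.0 mm
λ = L_e / r_min = 2945.0 / 12.64 = 233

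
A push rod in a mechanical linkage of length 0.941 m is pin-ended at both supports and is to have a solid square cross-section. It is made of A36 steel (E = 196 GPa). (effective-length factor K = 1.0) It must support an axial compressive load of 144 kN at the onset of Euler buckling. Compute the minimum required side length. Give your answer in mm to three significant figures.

a ≈ 29.8 mm

L_e = K·L = 1 × 0.941 = 0.9410 m
Required I = P_cr·L_e²/(π²E) = 1.440×10^5 × 0.9410² / (π² × 1.96×10^11) = 6.592×10^-8 m⁴
I_req = 6.592×10^4 mm⁴
Solid square: I = a⁴/12  ⇒  a = (12I)^(1/4) = (12×6.592×10^4)^(1/4) = 29.8 mm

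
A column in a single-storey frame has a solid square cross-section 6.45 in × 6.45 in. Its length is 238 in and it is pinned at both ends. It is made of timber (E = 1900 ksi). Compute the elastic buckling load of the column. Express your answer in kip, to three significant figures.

P_cr ≈ 47.7 kip

I = a⁴/12 = 6.45⁴/12 = 144.2 in⁴
Effective length L_e = K·L = 1 × 238 = 238.0 in
P_cr = π²EI / L_e² = π² × 1900×10³ × 144.2 / 238.0² = 4.775×10^4 lb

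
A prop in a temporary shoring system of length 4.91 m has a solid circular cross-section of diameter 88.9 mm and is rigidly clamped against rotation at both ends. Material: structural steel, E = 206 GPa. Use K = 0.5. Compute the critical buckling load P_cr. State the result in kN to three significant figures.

I = πd⁴/64 = π×88.9⁴/64 = 3.066×10^6 mm⁴
I = 3.066×10^6 mm⁴ = 3.066×10^-6 m⁴
Effective length L_e = K·L = 0.5 × 4.91 = 2.455 m
P_cr = π²EI / L_e² = π² × 206×10⁹ × 3.066×10^-6 / 2.455² = 1.034×10^6 N

P_cr ≈ 1030 kN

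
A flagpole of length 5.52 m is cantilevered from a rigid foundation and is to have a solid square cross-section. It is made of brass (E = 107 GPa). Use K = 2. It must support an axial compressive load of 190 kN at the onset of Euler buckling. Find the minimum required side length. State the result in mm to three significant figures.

L_e = K·L = 2 × 5.52 = 11.04 m
Required I = P_cr·L_e²/(π²E) = 1.900×10^5 × 11.04² / (π² × 1.07×10^11) = 2.193×10^-5 m⁴
I_req = 2.193×10^7 mm⁴
Solid square: I = a⁴/12  ⇒  a = (12I)^(1/4) = (12×2.193×10^7)^(1/4) = 127 mm

a ≈ 127 mm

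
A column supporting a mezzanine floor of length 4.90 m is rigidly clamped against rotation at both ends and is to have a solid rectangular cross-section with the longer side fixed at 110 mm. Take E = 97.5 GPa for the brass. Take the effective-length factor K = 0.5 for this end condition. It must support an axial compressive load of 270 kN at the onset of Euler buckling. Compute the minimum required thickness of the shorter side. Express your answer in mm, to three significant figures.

b ≈ 56.8 mm

L_e = K·L = 0.5 × 4.90 = 2.450 m
Required I = P_cr·L_e²/(π²E) = 2.700×10^5 × 2.450² / (π² × 9.75×10^10) = 1.684×10^-6 m⁴
I_req = 1.684×10^6 mm⁴
Rectangle, weak axis: I_min = h·b³/12 with h = 110 mm fixed  ⇒  b = (12I/h)^(1/3) = 56.8 mm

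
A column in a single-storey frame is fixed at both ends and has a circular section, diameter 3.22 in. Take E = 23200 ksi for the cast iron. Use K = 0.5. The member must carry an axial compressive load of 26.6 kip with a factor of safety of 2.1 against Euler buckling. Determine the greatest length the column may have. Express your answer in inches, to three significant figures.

I = πd⁴/64 = π×3.22⁴/64 = 5.277 in⁴
Required critical load P_cr = n·P = 2.1 × 26.6 = 55.86 kip = 5.586×10^4 lb
From P_cr = π²EI/(K·L)²:  L = (1/K)·√(π²EI/P_cr) = (1/0.5)·√(π²×2.32×10^7×5.277/5.586×10^4)
L = 294 in

L_max ≈ 294 in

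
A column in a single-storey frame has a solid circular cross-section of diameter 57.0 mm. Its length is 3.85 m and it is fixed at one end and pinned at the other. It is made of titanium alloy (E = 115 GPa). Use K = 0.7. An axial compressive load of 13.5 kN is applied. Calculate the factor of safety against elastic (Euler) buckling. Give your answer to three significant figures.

I = πd⁴/64 = π×57.0⁴/64 = 5.182×10^5 mm⁴
I = 5.182×10^5 mm⁴ = 5.182×10^-7 m⁴
Effective length L_e = K·L = 0.7 × 3.85 = 2.695 m
P_cr = π²EI / L_e² = π² × 115×10⁹ × 5.182×10^-7 / 2.695² = 8.097×10^4 N
Factor of safety n = P_cr / P = 80.975 / 13.5 = 6.00

n ≈ 6.00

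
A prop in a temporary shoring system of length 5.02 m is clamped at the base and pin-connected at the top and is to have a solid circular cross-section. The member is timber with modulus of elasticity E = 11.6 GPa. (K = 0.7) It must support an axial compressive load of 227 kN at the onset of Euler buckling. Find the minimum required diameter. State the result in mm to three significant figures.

d ≈ 149 mm

L_e = K·L = 0.7 × 5.02 = 3.514 m
Required I = P_cr·L_e²/(π²E) = 2.270×10^5 × 3.514² / (π² × 1.16×10^10) = 2.448×10^-5 m⁴
I_req = 2.448×10^7 mm⁴
Solid circle: I = πd⁴/64  ⇒  d = (64I/π)^(1/4) = (64×2.448×10^7/π)^(1/4) = 149 mm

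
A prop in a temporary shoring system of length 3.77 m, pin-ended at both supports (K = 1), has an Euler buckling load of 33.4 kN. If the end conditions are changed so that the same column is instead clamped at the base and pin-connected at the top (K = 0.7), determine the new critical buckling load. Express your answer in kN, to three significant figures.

P_cr ≈ 68.2 kN

P_cr ∝ 1/K², so P_cr,new = P_cr,old × (K_old/K_new)² = 33.4 × (1/0.7)²
= 33.4 × 2.041 = 68.2 kN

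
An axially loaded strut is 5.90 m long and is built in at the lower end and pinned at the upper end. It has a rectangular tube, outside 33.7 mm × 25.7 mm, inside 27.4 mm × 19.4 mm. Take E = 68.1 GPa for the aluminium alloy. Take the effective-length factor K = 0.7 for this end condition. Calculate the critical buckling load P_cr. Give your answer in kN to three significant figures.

P_cr ≈ 1.22 kN

Weak-axis I_min = (h_o·b_o³ − h_i·b_i³)/12 with b_o = 25.7, b_i = 19.40 mm (shorter outer/inner sides).
I_min = (33.7×25.7³ − 27.40×19.40³)/12 = 3.100×10^4 mm⁴
I = 3.100×10^4 mm⁴ = 3.100×10^-8 m⁴
Effective length L_e = K·L = 0.7 × 5.90 = 4.130 m
P_cr = π²EI / L_e² = π² × 68.1×10⁹ × 3.100×10^-8 / 4.130² = 1.221×10^3 N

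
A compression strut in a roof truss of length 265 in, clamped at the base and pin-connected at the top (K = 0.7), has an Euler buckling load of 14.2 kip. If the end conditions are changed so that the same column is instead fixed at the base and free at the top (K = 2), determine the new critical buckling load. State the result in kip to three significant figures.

P_cr ∝ 1/K², so P_cr,new = P_cr,old × (K_old/K_new)² = 14.2 × (0.7/2)²
= 14.2 × 0.1225 = 1.74 kip

P_cr ≈ 1.74 kip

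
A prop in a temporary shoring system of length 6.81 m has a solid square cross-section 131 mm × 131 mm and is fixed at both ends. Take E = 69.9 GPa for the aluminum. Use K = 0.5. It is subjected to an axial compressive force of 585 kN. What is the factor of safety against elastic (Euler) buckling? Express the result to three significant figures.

I = a⁴/12 = 131⁴/12 = 2.454×10^7 mm⁴
I = 2.454×10^7 mm⁴ = 2.454×10^-5 m⁴
Effective length L_e = K·L = 0.5 × 6.81 = 3.405 m
P_cr = π²EI / L_e² = π² × 69.9×10⁹ × 2.454×10^-5 / 3.405² = 1.460×10^6 N
Factor of safety n = P_cr / P = 1460.3 / 585 = 2.50

n ≈ 2.50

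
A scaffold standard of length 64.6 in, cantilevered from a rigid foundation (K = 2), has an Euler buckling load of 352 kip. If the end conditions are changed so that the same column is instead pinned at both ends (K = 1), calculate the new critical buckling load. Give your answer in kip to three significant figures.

P_cr ∝ 1/K², so P_cr,new = P_cr,old × (K_old/K_new)² = 352 × (2/1)²
= 352 × 4.000 = 1410 kip

P_cr ≈ 1410 kip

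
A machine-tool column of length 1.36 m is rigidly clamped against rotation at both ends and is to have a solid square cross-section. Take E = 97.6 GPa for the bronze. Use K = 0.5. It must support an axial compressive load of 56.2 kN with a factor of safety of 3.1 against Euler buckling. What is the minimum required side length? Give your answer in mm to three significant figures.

a ≈ 31.7 mm

Required P_cr = n·P = 3.1 × 56.2 = 174.2 kN
L_e = K·L = 0.5 × 1.36 = 0.6800 m
Required I = P_cr·L_e²/(π²E) = 1.742×10^5 × 0.6800² / (π² × 9.76×10^10) = 8.363×10^-8 m⁴
I_req = 8.363×10^4 mm⁴
Solid square: I = a⁴/12  ⇒  a = (12I)^(1/4) = (12×8.363×10^4)^(1/4) = 31.7 mm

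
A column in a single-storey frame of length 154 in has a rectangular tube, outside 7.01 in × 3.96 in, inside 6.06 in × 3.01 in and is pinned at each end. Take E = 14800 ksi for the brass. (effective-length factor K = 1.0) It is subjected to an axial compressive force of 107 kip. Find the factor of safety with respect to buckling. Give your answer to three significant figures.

Weak-axis I_min = (h_o·b_o³ − h_i·b_i³)/12 with b_o = 3.96, b_i = 3.010 in (shorter outer/inner sides).
I_min = (7.01×3.96³ − 6.060×3.010³)/12 = 22.50 in⁴
Effective length L_e = K·L = 1 × 154 = 154.0 in
P_cr = π²EI / L_e² = π² × 14800×10³ × 22.50 / 154.0² = 1.386×10^5 lb
Factor of safety n = P_cr / P = 138.61 / 107 = 1.30

n ≈ 1.30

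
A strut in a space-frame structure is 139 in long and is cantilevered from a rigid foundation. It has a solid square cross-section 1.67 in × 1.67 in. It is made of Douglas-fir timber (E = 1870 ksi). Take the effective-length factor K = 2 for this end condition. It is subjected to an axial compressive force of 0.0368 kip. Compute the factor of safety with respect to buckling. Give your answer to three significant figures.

n ≈ 4.21

I = a⁴/12 = 1.67⁴/12 = 0.6482 in⁴
Effective length L_e = K·L = 2 × 139 = 278.0 in
P_cr = π²EI / L_e² = π² × 1870×10³ × 0.6482 / 278.0² = 154.8 lb
Factor of safety n = P_cr / P = 0.15479 / 0.0368 = 4.21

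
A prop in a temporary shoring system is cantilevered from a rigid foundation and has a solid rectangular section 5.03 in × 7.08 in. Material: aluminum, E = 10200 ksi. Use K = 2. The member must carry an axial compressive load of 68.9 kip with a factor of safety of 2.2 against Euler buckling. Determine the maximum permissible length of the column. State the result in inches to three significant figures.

L_max ≈ 112 in

Buckling occurs about the weak axis: I_min = h·b³/12 with b = 5.03 in (the shorter side).
I_min = 7.08×5.03³/12 = 75.09 in⁴
Required critical load P_cr = n·P = 2.2 × 68.9 = 151.6 kip = 1.516×10^5 lb
From P_cr = π²EI/(K·L)²:  L = (1/K)·√(π²EI/P_cr) = (1/2)·√(π²×1.02×10^7×75.09/1.516×10^5)
L = 112 in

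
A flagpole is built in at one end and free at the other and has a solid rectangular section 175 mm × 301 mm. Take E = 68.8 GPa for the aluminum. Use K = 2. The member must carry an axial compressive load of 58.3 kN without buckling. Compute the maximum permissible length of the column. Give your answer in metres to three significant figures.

L_max ≈ 19.8 m

Buckling occurs about the weak axis: I_min = h·b³/12 with b = 175 mm (the shorter side).
I_min = 301×175³/12 = 1.344×10^8 mm⁴
I = 1.344×10^-4 m⁴
At the buckling limit P_cr = P = 5.830×10^4 N
From P_cr = π²EI/(K·L)²:  L = (1/K)·√(π²EI/P_cr) = (1/2)·√(π²×6.88×10^10×1.344×10^-4/5.830×10^4)
L = 19.8 m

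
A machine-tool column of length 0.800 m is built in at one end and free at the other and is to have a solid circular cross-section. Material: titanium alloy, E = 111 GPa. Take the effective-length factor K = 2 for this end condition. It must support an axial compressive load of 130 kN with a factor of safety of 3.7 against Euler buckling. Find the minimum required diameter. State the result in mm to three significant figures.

d ≈ 69.2 mm

Required P_cr = n·P = 3.7 × 130 = 481.0 kN
L_e = K·L = 2 × 0.800 = 1.600 m
Required I = P_cr·L_e²/(π²E) = 4.810×10^5 × 1.600² / (π² × 1.11×10^11) = 1.124×10^-6 m⁴
I_req = 1.124×10^6 mm⁴
Solid circle: I = πd⁴/64  ⇒  d = (64I/π)^(1/4) = (64×1.124×10^6/π)^(1/4) = 69.2 mm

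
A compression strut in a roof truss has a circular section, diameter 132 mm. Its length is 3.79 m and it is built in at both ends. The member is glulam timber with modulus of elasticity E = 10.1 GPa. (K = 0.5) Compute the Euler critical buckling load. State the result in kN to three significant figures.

I = πd⁴/64 = π×132⁴/64 = 1.490×10^7 mm⁴
I = 1.490×10^7 mm⁴ = 1.490×10^-5 m⁴
Effective length L_e = K·L = 0.5 × 3.79 = 1.895 m
P_cr = π²EI / L_e² = π² × 10.1×10⁹ × 1.490×10^-5 / 1.895² = 4.137×10^5 N

P_cr ≈ 414 kN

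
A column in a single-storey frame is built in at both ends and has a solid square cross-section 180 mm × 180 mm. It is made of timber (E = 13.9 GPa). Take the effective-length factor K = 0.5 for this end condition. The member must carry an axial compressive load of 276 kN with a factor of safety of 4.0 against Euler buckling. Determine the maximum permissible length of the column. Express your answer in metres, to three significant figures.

L_max ≈ 6.59 m

I = a⁴/12 = 180⁴/12 = 8.748×10^7 mm⁴
I = 8.748×10^-5 m⁴
Required critical load P_cr = n·P = 4.0 × 276 = 1104 kN = 1.104×10^6 N
From P_cr = π²EI/(K·L)²:  L = (1/K)·√(π²EI/P_cr) = (1/0.5)·√(π²×1.39×10^10×8.748×10^-5/1.104×10^6)
L = 6.59 m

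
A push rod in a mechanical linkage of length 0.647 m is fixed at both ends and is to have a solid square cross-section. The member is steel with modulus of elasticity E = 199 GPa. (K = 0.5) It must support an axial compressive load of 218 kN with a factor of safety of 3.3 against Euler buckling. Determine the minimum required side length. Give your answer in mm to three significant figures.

a ≈ 26.0 mm

Required P_cr = n·P = 3.3 × 218 = 719.4 kN
L_e = K·L = 0.5 × 0.647 = 0.3235 m
Required I = P_cr·L_e²/(π²E) = 7.194×10^5 × 0.3235² / (π² × 1.99×10^11) = 3.833×10^-8 m⁴
I_req = 3.833×10^4 mm⁴
Solid square: I = a⁴/12  ⇒  a = (12I)^(1/4) = (12×3.833×10^4)^(1/4) = 26.0 mm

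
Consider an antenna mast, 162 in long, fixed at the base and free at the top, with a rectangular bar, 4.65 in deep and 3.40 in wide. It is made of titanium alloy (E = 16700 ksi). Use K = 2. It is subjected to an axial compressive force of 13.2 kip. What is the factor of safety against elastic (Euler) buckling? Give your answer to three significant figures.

Buckling occurs about the weak axis: I_min = h·b³/12 with b = 3.40 in (the shorter side).
I_min = 4.65×3.40³/12 = 15.23 in⁴
Effective length L_e = K·L = 2 × 162 = 324.0 in
P_cr = π²EI / L_e² = π² × 16700×10³ × 15.23 / 324.0² = 2.391×10^4 lb
Factor of safety n = P_cr / P = 23.913 / 13.2 = 1.81

n ≈ 1.81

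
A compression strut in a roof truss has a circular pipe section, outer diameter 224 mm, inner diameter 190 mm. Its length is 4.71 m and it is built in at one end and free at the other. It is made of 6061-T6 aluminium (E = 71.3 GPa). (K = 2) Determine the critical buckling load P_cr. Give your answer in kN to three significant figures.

d_o = 224 mm, d_i = 190 mm
I = π(d_o⁴ − d_i⁴)/64 = π(224⁴ − 190.0⁴)/64 = 5.961×10^7 mm⁴
I = 5.961×10^7 mm⁴ = 5.961×10^-5 m⁴
Effective length L_e = K·L = 2 × 4.71 = 9.420 m
P_cr = π²EI / L_e² = π² × 71.3×10⁹ × 5.961×10^-5 / 9.420² = 4.727×10^5 N

P_cr ≈ 473 kN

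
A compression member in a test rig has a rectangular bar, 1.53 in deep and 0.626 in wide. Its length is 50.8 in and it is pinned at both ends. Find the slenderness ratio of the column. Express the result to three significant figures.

λ ≈ 281

Buckling occurs about the weak axis: I_min = h·b³/12 with b = 0.626 in (the shorter side).
I_min = 1.53×0.626³/12 = 3.128×10^-2 in⁴
A = 0.9578 in²;  r_min = √(I/A) = √(3.128×10^-2/0.9578) = 0.1807 in
L_e = K·L = 1 × 50.8 = 50.80 in
λ = L_e / r_min = 50.800 / 0.1807 = 281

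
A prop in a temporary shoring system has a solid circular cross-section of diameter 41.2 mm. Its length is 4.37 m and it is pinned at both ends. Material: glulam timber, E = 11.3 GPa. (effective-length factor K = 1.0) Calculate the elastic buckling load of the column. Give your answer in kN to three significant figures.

P_cr ≈ 0.826 kN

I = πd⁴/64 = π×41.2⁴/64 = 1.414×10^5 mm⁴
I = 1.414×10^5 mm⁴ = 1.414×10^-7 m⁴
Effective length L_e = K·L = 1 × 4.37 = 4.370 m
P_cr = π²EI / L_e² = π² × 11.3×10⁹ × 1.414×10^-7 / 4.370² = 826.0 N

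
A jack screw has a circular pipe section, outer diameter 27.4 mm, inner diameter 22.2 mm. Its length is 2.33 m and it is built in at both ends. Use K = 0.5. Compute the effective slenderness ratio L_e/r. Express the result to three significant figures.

d_o = 27.4 mm, d_i = 22.2 mm
I = π(d_o⁴ − d_i⁴)/64 = π(27.4⁴ − 22.20⁴)/64 = 1.574×10^4 mm⁴
A = 202.6 mm²;  r_min = √(I/A) = √(1.574×10^4/202.6) = 8.816 mm
L_e = K·L = 0.5 × 2.33 m = 1.165 m = 1165.0 mm
λ = L_e / r_min = 1165.0 / 8.816 = 132

λ ≈ 132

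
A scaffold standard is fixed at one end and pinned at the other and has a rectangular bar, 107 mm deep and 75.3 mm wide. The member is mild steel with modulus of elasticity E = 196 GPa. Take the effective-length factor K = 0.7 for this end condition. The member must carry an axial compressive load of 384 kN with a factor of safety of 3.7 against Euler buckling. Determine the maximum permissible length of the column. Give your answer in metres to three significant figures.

L_max ≈ 3.25 m

Buckling occurs about the weak axis: I_min = h·b³/12 with b = 75.3 mm (the shorter side).
I_min = 107×75.3³/12 = 3.807×10^6 mm⁴
I = 3.807×10^-6 m⁴
Required critical load P_cr = n·P = 3.7 × 384 = 1421 kN = 1.421×10^6 N
From P_cr = π²EI/(K·L)²:  L = (1/K)·√(π²EI/P_cr) = (1/0.7)·√(π²×1.96×10^11×3.807×10^-6/1.421×10^6)
L = 3.25 m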